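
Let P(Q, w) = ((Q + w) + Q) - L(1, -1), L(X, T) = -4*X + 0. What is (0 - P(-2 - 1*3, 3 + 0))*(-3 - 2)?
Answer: -15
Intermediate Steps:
L(X, T) = -4*X
P(Q, w) = 4 + w + 2*Q (P(Q, w) = ((Q + w) + Q) - (-4) = (w + 2*Q) - 1*(-4) = (w + 2*Q) + 4 = 4 + w + 2*Q)
(0 - P(-2 - 1*3, 3 + 0))*(-3 - 2) = (0 - (4 + (3 + 0) + 2*(-2 - 1*3)))*(-3 - 2) = (0 - (4 + 3 + 2*(-2 - 3)))*(-5) = (0 - (4 + 3 + 2*(-5)))*(-5) = (0 - (4 + 3 - 10))*(-5) = (0 - 1*(-3))*(-5) = (0 + 3)*(-5) = 3*(-5) = -15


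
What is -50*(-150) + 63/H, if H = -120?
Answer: 299979/40 ≈ 7499.5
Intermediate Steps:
-50*(-150) + 63/H = -50*(-150) + 63/(-120) = 7500 + 63*(-1/120) = 7500 - 21/40 = 299979/40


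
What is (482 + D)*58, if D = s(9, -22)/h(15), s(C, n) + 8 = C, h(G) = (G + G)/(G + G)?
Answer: 28014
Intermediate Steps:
h(G) = 1 (h(G) = (2*G)/((2*G)) = (2*G)*(1/(2*G)) = 1)
s(C, n) = -8 + C
D = 1 (D = (-8 + 9)/1 = 1*1 = 1)
(482 + D)*58 = (482 + 1)*58 = 483*58 = 28014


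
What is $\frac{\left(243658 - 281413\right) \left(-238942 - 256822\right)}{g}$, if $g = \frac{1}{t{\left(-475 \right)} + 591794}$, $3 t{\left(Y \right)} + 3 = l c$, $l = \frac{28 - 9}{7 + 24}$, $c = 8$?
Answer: $\frac{343385679047975940}{31} \approx 1.1077 \cdot 10^{16}$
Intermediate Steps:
$l = \frac{19}{31} \approx 0.6129$
$t{\left(Y \right)} = \frac{59}{93}$ ($t{\left(Y \right)} = -1 + \frac{\frac{19}{31} \cdot 8}{3} = -1 + \frac{1}{3} \cdot \frac{152}{31} = -1 + \frac{152}{93} = \frac{59}{93}$)
$g = \frac{93}{55036901}$ ($g = \frac{1}{\frac{59}{93} + 591794} = \frac{1}{\frac{55036901}{93}} = \frac{93}{55036901} \approx 1.6898 \cdot 10^{-6}$)
$\frac{\left(243658 - 281413\right) \left(-238942 - 256822\right)}{g} = \frac{\left(243658 - 281413\right) \left(-238942 - 256822\right)}{\frac{93}{55036901}} = \left(-37755\right) \left(-495764\right) \frac{55036901}{93} = 18717569820 \cdot \frac{55036901}{93} = \frac{343385679047975940}{31}$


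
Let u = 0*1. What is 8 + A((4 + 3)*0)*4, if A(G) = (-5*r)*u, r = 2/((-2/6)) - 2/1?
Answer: 8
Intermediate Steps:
u = 0
r = -8 (r = 2/((-2*1/6)) - 2*1 = 2/(-1/3) - 2 = 2*(-3) - 2 = -6 - 2 = -8)
A(G) = 0 (A(G) = -5*(-8)*0 = 40*0 = 0)
8 + A((4 + 3)*0)*4 = 8 + 0*4 = 8 + 0 = 8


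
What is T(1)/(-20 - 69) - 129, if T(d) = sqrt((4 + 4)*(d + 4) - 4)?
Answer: -11487/89 ≈ -129.07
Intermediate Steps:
T(d) = sqrt(28 + 8*d) (T(d) = sqrt(8*(4 + d) - 4) = sqrt((32 + 8*d) - 4) = sqrt(28 + 8*d))
T(1)/(-20 - 69) - 129 = (2*sqrt(7 + 2*1))/(-20 - 69) - 129 = (2*sqrt(7 + 2))/(-89) - 129 = -2*sqrt(9)/89 - 129 = -2*3/89 - 129 = -1/89*6 - 129 = -6/89 - 129 = -11487/89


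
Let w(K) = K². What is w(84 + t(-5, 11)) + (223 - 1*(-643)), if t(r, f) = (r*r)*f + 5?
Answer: 133362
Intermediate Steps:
t(r, f) = 5 + f*r² (t(r, f) = r²*f + 5 = f*r² + 5 = 5 + f*r²)
w(84 + t(-5, 11)) + (223 - 1*(-643)) = (84 + (5 + 11*(-5)²))² + (223 - 1*(-643)) = (84 + (5 + 11*25))² + (223 + 643) = (84 + (5 + 275))² + 866 = (84 + 280)² + 866 = 364² + 866 = 132496 + 866 = 133362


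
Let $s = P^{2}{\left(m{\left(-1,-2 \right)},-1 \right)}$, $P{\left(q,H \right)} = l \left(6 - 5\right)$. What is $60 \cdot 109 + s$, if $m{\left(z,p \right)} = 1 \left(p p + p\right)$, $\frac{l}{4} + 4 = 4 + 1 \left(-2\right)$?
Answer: $6604$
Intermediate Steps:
$l = -8$ ($l = -16 + 4 \left(4 + 1 \left(-2\right)\right) = -16 + 4 \left(4 - 2\right) = -16 + 4 \cdot 2 = -16 + 8 = -8$)
$m{\left(z,p \right)} = p + p^{2}$ ($m{\left(z,p \right)} = 1 \left(p^{2} + p\right) = 1 \left(p + p^{2}\right) = p + p^{2}$)
$P{\left(q,H \right)} = -8$ ($P{\left(q,H \right)} = - 8 \left(6 - 5\right) = \left(-8\right) 1 = -8$)
$s = 64$ ($s = \left(-8\right)^{2} = 64$)
$60 \cdot 109 + s = 60 \cdot 109 + 64 = 6540 + 64 = 6604$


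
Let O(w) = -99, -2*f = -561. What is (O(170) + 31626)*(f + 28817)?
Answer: 1834713765/2 ≈ 9.1736e+8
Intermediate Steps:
f = 561/2 (f = -1/2*(-561) = 561/2 ≈ 280.50)
(O(170) + 31626)*(f + 28817) = (-99 + 31626)*(561/2 + 28817) = 31527*(58195/2) = 1834713765/2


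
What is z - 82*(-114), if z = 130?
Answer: 9478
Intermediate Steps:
z - 82*(-114) = 130 - 82*(-114) = 130 + 9348 = 9478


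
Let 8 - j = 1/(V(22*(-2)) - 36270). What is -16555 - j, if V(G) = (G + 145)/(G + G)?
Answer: -52866793831/3191861 ≈ -16563.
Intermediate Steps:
V(G) = (145 + G)/(2*G) (V(G) = (145 + G)/((2*G)) = (145 + G)*(1/(2*G)) = (145 + G)/(2*G))
j = 25534976/3191861 (j = 8 - 1/((145 + 22*(-2))/(2*((22*(-2)))) - 36270) = 8 - 1/((1/2)*(145 - 44)/(-44) - 36270) = 8 - 1/((1/2)*(-1/44)*101 - 36270) = 8 - 1/(-101/88 - 36270) = 8 - 1/(-3191861/88) = 8 - 1*(-88/3191861) = 8 + 88/3191861 = 25534976/3191861 ≈ 8.0000)
-16555 - j = -16555 - 1*25534976/3191861 = -16555 - 25534976/3191861 = -52866793831/3191861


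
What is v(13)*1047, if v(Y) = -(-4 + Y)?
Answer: -9423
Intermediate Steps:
v(Y) = 4 - Y
v(13)*1047 = (4 - 1*13)*1047 = (4 - 13)*1047 = -9*1047 = -9423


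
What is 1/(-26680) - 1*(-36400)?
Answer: 971151999/26680 ≈ 36400.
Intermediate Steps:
1/(-26680) - 1*(-36400) = -1/26680 + 36400 = 971151999/26680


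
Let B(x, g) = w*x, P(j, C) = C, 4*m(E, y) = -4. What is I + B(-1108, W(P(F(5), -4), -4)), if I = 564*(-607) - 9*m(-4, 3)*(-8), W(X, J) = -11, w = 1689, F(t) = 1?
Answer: -2213832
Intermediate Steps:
m(E, y) = -1 (m(E, y) = (¼)*(-4) = -1)
B(x, g) = 1689*x
I = -342420 (I = 564*(-607) - 9*(-1)*(-8) = -342348 + 9*(-8) = -342348 - 72 = -342420)
I + B(-1108, W(P(F(5), -4), -4)) = -342420 + 1689*(-1108) = -342420 - 1871412 = -2213832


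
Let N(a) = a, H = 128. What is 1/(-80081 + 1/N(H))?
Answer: -128/10250367 ≈ -1.2487e-5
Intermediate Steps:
1/(-80081 + 1/N(H)) = 1/(-80081 + 1/128) = 1/(-10250367/128) = -128/10250367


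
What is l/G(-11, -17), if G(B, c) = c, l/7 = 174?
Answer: -1218/17 ≈ -71.647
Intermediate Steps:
l = 1218 (l = 7*174 = 1218)
l/G(-11, -17) = 1218/(-17) = 1218*(-1/17) = -1218/17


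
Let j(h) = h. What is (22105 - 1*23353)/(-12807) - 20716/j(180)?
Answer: -7363477/64035 ≈ -114.99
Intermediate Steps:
(22105 - 1*23353)/(-12807) - 20716/j(180) = (22105 - 1*23353)/(-12807) - 20716/180 = (22105 - 23353)*(-1/12807) - 20716*1/180 = -1248*(-1/12807) - 5179/45 = 416/4269 - 5179/45 = -7363477/64035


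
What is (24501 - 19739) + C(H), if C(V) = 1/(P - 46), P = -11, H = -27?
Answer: 271433/57 ≈ 4762.0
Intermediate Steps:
C(V) = -1/57 (C(V) = 1/(-11 - 46) = 1/(-57) = -1/57)
(24501 - 19739) + C(H) = (24501 - 19739) - 1/57 = 4762 - 1/57 = 271433/57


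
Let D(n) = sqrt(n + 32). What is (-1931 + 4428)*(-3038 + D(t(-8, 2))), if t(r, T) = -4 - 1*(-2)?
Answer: -7585886 + 2497*sqrt(30) ≈ -7.5722e+6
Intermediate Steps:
t(r, T) = -2 (t(r, T) = -4 + 2 = -2)
D(n) = sqrt(32 + n)
(-1931 + 4428)*(-3038 + D(t(-8, 2))) = (-1931 + 4428)*(-3038 + sqrt(32 - 2)) = 2497*(-3038 + sqrt(30)) = -7585886 + 2497*sqrt(30)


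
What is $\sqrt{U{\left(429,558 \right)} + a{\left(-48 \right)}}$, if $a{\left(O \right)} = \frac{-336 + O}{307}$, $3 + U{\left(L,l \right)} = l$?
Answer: $\frac{3 \sqrt{5798923}}{307} \approx 23.532$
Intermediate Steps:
$U{\left(L,l \right)} = -3 + l$
$a{\left(O \right)} = - \frac{336}{307} + \frac{O}{307}$ ($a{\left(O \right)} = \left(-336 + O\right) \frac{1}{307} = - \frac{336}{307} + \frac{O}{307}$)
$\sqrt{U{\left(429,558 \right)} + a{\left(-48 \right)}} = \sqrt{\left(-3 + 558\right) + \left(- \frac{336}{307} + \frac{1}{307} \left(-48\right)\right)} = \sqrt{555 - \frac{384}{307}} = \sqrt{\frac{170001}{307}} = \frac{3 \sqrt{5798923}}{307}$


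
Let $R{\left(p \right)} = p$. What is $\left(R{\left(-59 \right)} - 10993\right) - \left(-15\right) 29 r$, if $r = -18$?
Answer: $-18882$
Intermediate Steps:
$\left(R{\left(-59 \right)} - 10993\right) - \left(-15\right) 29 r = \left(-59 - 10993\right) - \left(-15\right) 29 \left(-18\right) = \left(-59 - 10993\right) - \left(-435\right) \left(-18\right) = -11052 - 7830 = -18882$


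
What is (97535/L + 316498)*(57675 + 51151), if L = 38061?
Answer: 1310953681460138/38061 ≈ 3.4443e+10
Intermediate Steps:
(97535/L + 316498)*(57675 + 51151) = (97535/38061 + 316498)*(57675 + 51151) = (97535*(1/38061) + 316498)*108826 = (97535/38061 + 316498)*108826 = (12046327913/38061)*108826 = 1310953681460138/38061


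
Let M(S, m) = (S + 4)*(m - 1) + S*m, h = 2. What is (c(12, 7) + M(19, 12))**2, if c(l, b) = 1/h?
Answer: 927369/4 ≈ 2.3184e+5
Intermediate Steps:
M(S, m) = S*m + (-1 + m)*(4 + S) (M(S, m) = (4 + S)*(-1 + m) + S*m = (-1 + m)*(4 + S) + S*m = S*m + (-1 + m)*(4 + S))
c(l, b) = 1/2
(c(12, 7) + M(19, 12))**2 = (1/2 + (-4 - 1*19 + 4*12 + 2*19*12))**2 = (1/2 + (-4 - 19 + 48 + 456))**2 = (1/2 + 481)**2 = (963/2)**2 = 927369/4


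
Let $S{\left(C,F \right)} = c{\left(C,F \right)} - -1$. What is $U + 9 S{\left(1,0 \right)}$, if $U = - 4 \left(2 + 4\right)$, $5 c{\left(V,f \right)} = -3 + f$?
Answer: $- \frac{102}{5} \approx -20.4$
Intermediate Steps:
$c{\left(V,f \right)} = - \frac{3}{5} + \frac{f}{5}$ ($c{\left(V,f \right)} = \frac{-3 + f}{5} = - \frac{3}{5} + \frac{f}{5}$)
$S{\left(C,F \right)} = \frac{2}{5} + \frac{F}{5}$ ($S{\left(C,F \right)} = \left(- \frac{3}{5} + \frac{F}{5}\right) - -1 = \left(- \frac{3}{5} + \frac{F}{5}\right) + 1 = \frac{2}{5} + \frac{F}{5}$)
$U = -24$ ($U = \left(-4\right) 6 = -24$)
$U + 9 S{\left(1,0 \right)} = -24 + 9 \left(\frac{2}{5} + \frac{1}{5} \cdot 0\right) = -24 + 9 \left(\frac{2}{5} + 0\right) = -24 + 9 \cdot \frac{2}{5} = -24 + \frac{18}{5} = - \frac{102}{5}$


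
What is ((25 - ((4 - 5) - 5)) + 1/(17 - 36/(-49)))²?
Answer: 728352144/755161 ≈ 964.50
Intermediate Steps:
((25 - ((4 - 5) - 5)) + 1/(17 - 36/(-49)))² = ((25 - (-1 - 5)) + 1/(17 - 36*(-1/49)))² = ((25 - 1*(-6)) + 1/(17 + 36/49))² = ((25 + 6) + 1/(869/49))² = (31 + 49/869)² = (26988/869)² = 728352144/755161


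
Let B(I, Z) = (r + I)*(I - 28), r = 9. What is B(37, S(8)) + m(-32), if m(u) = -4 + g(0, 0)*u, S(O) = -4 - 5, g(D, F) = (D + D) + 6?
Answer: 218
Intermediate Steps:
g(D, F) = 6 + 2*D (g(D, F) = 2*D + 6 = 6 + 2*D)
S(O) = -9
B(I, Z) = (-28 + I)*(9 + I) (B(I, Z) = (9 + I)*(I - 28) = (9 + I)*(-28 + I) = (-28 + I)*(9 + I))
m(u) = -4 + 6*u (m(u) = -4 + (6 + 2*0)*u = -4 + (6 + 0)*u = -4 + 6*u)
B(37, S(8)) + m(-32) = (-252 + 37² - 19*37) + (-4 + 6*(-32)) = (-252 + 1369 - 703) + (-4 - 192) = 414 - 196 = 218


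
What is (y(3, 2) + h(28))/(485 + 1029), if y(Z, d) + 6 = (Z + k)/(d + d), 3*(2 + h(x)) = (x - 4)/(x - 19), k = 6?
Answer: -175/54504 ≈ -0.0032108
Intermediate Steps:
h(x) = -2 + (-4 + x)/(3*(-19 + x)) (h(x) = -2 + ((x - 4)/(x - 19))/3 = -2 + ((-4 + x)/(-19 + x))/3 = -2 + (-4 + x)/(3*(-19 + x)))
y(Z, d) = -6 + (6 + Z)/(2*d) (y(Z, d) = -6 + (Z + 6)/(d + d) = -6 + (6 + Z)/((2*d)) = -6 + (6 + Z)*(1/(2*d)) = -6 + (6 + Z)/(2*d))
(y(3, 2) + h(28))/(485 + 1029) = ((½)*(6 + 3 - 12*2)/2 + 5*(22 - 1*28)/(3*(-19 + 28)))/(485 + 1029) = ((½)*(½)*(6 + 3 - 24) + (5/3)*(22 - 28)/9)/1514 = ((½)*(½)*(-15) + (5/3)*(⅑)*(-6))/1514 = (-15/4 - 10/9)/1514 = (1/1514)*(-175/36) = -175/54504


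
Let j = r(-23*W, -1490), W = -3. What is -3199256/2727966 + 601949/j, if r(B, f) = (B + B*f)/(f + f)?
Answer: 815519765721104/46712325801 ≈ 17458.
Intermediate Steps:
r(B, f) = (B + B*f)/(2*f) (r(B, f) = (B + B*f)/((2*f)) = (B + B*f)*(1/(2*f)) = (B + B*f)/(2*f))
j = 102741/2980 (j = (1/2)*(-23*(-3))*(1 - 1490)/(-1490) = (1/2)*69*(-1/1490)*(-1489) = 102741/2980 ≈ 34.477)
-3199256/2727966 + 601949/j = -3199256/2727966 + 601949/(102741/2980) = -3199256*1/2727966 + 601949*(2980/102741) = -1599628/1363983 + 1793808020/102741 = 815519765721104/46712325801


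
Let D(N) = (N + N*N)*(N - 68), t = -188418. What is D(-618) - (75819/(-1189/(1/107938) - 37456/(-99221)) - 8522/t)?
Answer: -313797853571710668061455739/1199643523443344994 ≈ -2.6158e+8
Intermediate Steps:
D(N) = (-68 + N)*(N + N**2) (D(N) = (N + N**2)*(-68 + N) = (-68 + N)*(N + N**2))
D(-618) - (75819/(-1189/(1/107938) - 37456/(-99221)) - 8522/t) = -618*(-68 + (-618)**2 - 67*(-618)) - (75819/(-1189/(1/107938) - 37456/(-99221)) - 8522/(-188418)) = -618*(-68 + 381924 + 41406) - (75819/(-1189/1/107938 - 37456*(-1/99221)) - 8522*(-1/188418)) = -618*423262 - (75819/(-1189*107938 + 37456/99221) + 4261/94209) = -261575916 - (75819/(-128338282 + 37456/99221) + 4261/94209) = -261575916 - (75819/(-12733852640866/99221) + 4261/94209) = -261575916 - (75819*(-99221/12733852640866) + 4261/94209) = -261575916 - (-7522836999/12733852640866 + 4261/94209) = -261575916 - 1*53550227151891235/1199643523443344994 = -261575916 - 53550227151891235/1199643523443344994 = -313797853571710668061455739/1199643523443344994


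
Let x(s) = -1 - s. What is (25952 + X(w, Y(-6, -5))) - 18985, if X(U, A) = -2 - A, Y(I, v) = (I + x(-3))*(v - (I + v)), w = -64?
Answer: 6989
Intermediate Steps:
Y(I, v) = -I*(2 + I) (Y(I, v) = (I + (-1 - 1*(-3)))*(v - (I + v)) = (I + (-1 + 3))*(v + (-I - v)) = (I + 2)*(-I) = (2 + I)*(-I) = -I*(2 + I))
(25952 + X(w, Y(-6, -5))) - 18985 = (25952 + (-2 - (-1)*(-6)*(2 - 6))) - 18985 = (25952 + (-2 - (-1)*(-6)*(-4))) - 18985 = (25952 + (-2 - 1*(-24))) - 18985 = (25952 + (-2 + 24)) - 18985 = (25952 + 22) - 18985 = 25974 - 18985 = 6989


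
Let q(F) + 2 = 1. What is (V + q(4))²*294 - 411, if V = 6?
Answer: 6939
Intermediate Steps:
q(F) = -1 (q(F) = -2 + 1 = -1)
(V + q(4))²*294 - 411 = (6 - 1)²*294 - 411 = 5²*294 - 411 = 25*294 - 411 = 7350 - 411 = 6939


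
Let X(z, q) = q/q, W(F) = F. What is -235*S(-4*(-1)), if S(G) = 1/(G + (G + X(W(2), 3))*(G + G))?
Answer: -235/44 ≈ -5.3409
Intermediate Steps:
X(z, q) = 1
S(G) = 1/(G + 2*G*(1 + G)) (S(G) = 1/(G + (G + 1)*(G + G)) = 1/(G + (1 + G)*(2*G)) = 1/(G + 2*G*(1 + G)))
-235*S(-4*(-1)) = -235/(((-4*(-1)))*(3 + 2*(-4*(-1)))) = -235/(4*(3 + 2*4)) = -235/(4*(3 + 8)) = -235/(4*11) = -235*1/44 = -235/44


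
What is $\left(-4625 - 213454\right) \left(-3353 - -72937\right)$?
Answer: $-15174809136$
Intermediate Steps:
$\left(-4625 - 213454\right) \left(-3353 - -72937\right) = - 218079 \left(-3353 + \left(-49775 + 122712\right)\right) = - 218079 \left(-3353 + 72937\right) = \left(-218079\right) 69584 = -15174809136$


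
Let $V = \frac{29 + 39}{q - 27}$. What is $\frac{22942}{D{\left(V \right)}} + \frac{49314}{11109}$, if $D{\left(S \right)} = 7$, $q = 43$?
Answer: $\frac{1736108}{529} \approx 3281.9$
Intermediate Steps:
$V = \frac{17}{4}$ ($V = \frac{29 + 39}{43 - 27} = \frac{68}{16} = 68 \cdot \frac{1}{16} = \frac{17}{4} \approx 4.25$)
$\frac{22942}{D{\left(V \right)}} + \frac{49314}{11109} = \frac{22942}{7} + \frac{49314}{11109} = 22942 \cdot \frac{1}{7} + 49314 \cdot \frac{1}{11109} = \frac{22942}{7} + \frac{16438}{3703} = \frac{1736108}{529}$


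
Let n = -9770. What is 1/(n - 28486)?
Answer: -1/38256 ≈ -2.6140e-5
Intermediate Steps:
1/(n - 28486) = 1/(-9770 - 28486) = 1/(-38256) = -1/38256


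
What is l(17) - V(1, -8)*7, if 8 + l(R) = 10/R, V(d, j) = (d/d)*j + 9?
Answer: -245/17 ≈ -14.412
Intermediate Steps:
V(d, j) = 9 + j (V(d, j) = 1*j + 9 = j + 9 = 9 + j)
l(R) = -8 + 10/R
l(17) - V(1, -8)*7 = (-8 + 10/17) - (9 - 8)*7 = (-8 + 10*(1/17)) - 7 = (-8 + 10/17) - 1*7 = -126/17 - 7 = -245/17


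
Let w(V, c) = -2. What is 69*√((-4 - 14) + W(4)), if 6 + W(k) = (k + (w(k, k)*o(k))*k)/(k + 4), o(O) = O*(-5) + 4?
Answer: 69*I*√30/2 ≈ 188.96*I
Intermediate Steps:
o(O) = 4 - 5*O (o(O) = -5*O + 4 = 4 - 5*O)
W(k) = -6 + (k + k*(-8 + 10*k))/(4 + k) (W(k) = -6 + (k + (-2*(4 - 5*k))*k)/(k + 4) = -6 + (k + (-8 + 10*k)*k)/(4 + k) = -6 + (k + k*(-8 + 10*k))/(4 + k))
69*√((-4 - 14) + W(4)) = 69*√((-4 - 14) + (-24 - 13*4 + 10*4²)/(4 + 4)) = 69*√(-18 + (-24 - 52 + 10*16)/8) = 69*√(-18 + (-24 - 52 + 160)/8) = 69*√(-18 + (⅛)*84) = 69*√(-18 + 21/2) = 69*√(-15/2) = 69*(I*√30/2) = 69*I*√30/2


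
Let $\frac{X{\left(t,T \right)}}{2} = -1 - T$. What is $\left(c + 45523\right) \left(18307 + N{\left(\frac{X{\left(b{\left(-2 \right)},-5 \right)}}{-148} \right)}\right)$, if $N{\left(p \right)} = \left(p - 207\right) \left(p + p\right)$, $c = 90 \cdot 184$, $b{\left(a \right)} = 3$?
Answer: $\frac{1557844186941}{1369} \approx 1.1379 \cdot 10^{9}$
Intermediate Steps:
$X{\left(t,T \right)} = -2 - 2 T$ ($X{\left(t,T \right)} = 2 \left(-1 - T\right) = -2 - 2 T$)
$c = 16560$
$N{\left(p \right)} = 2 p \left(-207 + p\right)$ ($N{\left(p \right)} = \left(-207 + p\right) 2 p = 2 p \left(-207 + p\right)$)
$\left(c + 45523\right) \left(18307 + N{\left(\frac{X{\left(b{\left(-2 \right)},-5 \right)}}{-148} \right)}\right) = \left(16560 + 45523\right) \left(18307 + 2 \frac{-2 - -10}{-148} \left(-207 + \frac{-2 - -10}{-148}\right)\right) = 62083 \left(18307 + 2 \left(-2 + 10\right) \left(- \frac{1}{148}\right) \left(-207 + \left(-2 + 10\right) \left(- \frac{1}{148}\right)\right)\right) = 62083 \left(18307 + 2 \cdot 8 \left(- \frac{1}{148}\right) \left(-207 + 8 \left(- \frac{1}{148}\right)\right)\right) = 62083 \left(18307 + 2 \left(- \frac{2}{37}\right) \left(-207 - \frac{2}{37}\right)\right) = 62083 \left(18307 + 2 \left(- \frac{2}{37}\right) \left(- \frac{7661}{37}\right)\right) = 62083 \left(18307 + \frac{30644}{1369}\right) = 62083 \cdot \frac{25092927}{1369} = \frac{1557844186941}{1369}$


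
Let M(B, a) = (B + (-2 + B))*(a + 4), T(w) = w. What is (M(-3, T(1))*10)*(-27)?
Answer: 10800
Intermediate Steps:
M(B, a) = (-2 + 2*B)*(4 + a)
(M(-3, T(1))*10)*(-27) = ((-8 - 2*1 + 8*(-3) + 2*(-3)*1)*10)*(-27) = ((-8 - 2 - 24 - 6)*10)*(-27) = -40*10*(-27) = -400*(-27) = 10800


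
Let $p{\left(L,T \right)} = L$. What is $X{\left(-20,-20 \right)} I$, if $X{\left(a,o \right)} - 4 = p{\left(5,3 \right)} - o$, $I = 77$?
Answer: $2233$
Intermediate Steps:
$X{\left(a,o \right)} = 9 - o$ ($X{\left(a,o \right)} = 4 - \left(-5 + o\right) = 9 - o$)
$X{\left(-20,-20 \right)} I = \left(9 - -20\right) 77 = \left(9 + 20\right) 77 = 29 \cdot 77 = 2233$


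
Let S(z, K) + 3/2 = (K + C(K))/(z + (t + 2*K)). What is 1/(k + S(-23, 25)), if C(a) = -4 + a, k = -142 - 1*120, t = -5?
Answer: -22/5751 ≈ -0.0038254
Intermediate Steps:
k = -262 (k = -142 - 120 = -262)
S(z, K) = -3/2 + (-4 + 2*K)/(-5 + z + 2*K) (S(z, K) = -3/2 + (K + (-4 + K))/(z + (-5 + 2*K)) = -3/2 + (-4 + 2*K)/(-5 + z + 2*K))
1/(k + S(-23, 25)) = 1/(-262 + (7 - 3*(-23) - 2*25)/(2*(-5 - 23 + 2*25))) = 1/(-262 + (7 + 69 - 50)/(2*(-5 - 23 + 50))) = 1/(-262 + (1/2)*26/22) = 1/(-262 + (1/2)*(1/22)*26) = 1/(-262 + 13/22) = 1/(-5751/22) = -22/5751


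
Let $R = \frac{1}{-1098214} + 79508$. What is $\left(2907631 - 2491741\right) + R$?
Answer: $\frac{544053019171}{1098214} \approx 4.954 \cdot 10^{5}$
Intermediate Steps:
$R = \frac{87316798711}{1098214}$ ($R = - \frac{1}{1098214} + 79508 = \frac{87316798711}{1098214} \approx 79508.0$)
$\left(2907631 - 2491741\right) + R = \left(2907631 - 2491741\right) + \frac{87316798711}{1098214} = 415890 + \frac{87316798711}{1098214} = \frac{544053019171}{1098214}$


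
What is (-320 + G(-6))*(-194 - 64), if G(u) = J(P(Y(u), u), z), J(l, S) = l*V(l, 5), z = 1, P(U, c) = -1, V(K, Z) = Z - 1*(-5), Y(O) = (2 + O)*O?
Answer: 85140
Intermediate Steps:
Y(O) = O*(2 + O)
V(K, Z) = 5 + Z (V(K, Z) = Z + 5 = 5 + Z)
J(l, S) = 10*l (J(l, S) = l*(5 + 5) = l*10 = 10*l)
G(u) = -10 (G(u) = 10*(-1) = -10)
(-320 + G(-6))*(-194 - 64) = (-320 - 10)*(-194 - 64) = -330*(-258) = 85140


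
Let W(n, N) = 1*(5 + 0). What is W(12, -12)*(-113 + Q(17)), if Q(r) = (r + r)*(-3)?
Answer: -1075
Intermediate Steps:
W(n, N) = 5 (W(n, N) = 1*5 = 5)
Q(r) = -6*r (Q(r) = (2*r)*(-3) = -6*r)
W(12, -12)*(-113 + Q(17)) = 5*(-113 - 6*17) = 5*(-113 - 102) = 5*(-215) = -1075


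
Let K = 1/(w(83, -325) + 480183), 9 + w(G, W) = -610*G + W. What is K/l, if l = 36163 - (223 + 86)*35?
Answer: 1/10879843212 ≈ 9.1913e-11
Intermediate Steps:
w(G, W) = -9 + W - 610*G (w(G, W) = -9 + (-610*G + W) = -9 + (W - 610*G) = -9 + W - 610*G)
K = 1/429219 (K = 1/((-9 - 325 - 610*83) + 480183) = 1/((-9 - 325 - 50630) + 480183) = 1/(-50964 + 480183) = 1/429219 ≈ 2.3298e-6)
l = 25348 (l = 36163 - 309*35 = 36163 - 1*10815 = 36163 - 10815 = 25348)
K/l = (1/429219)/25348 = (1/429219)*(1/25348) = 1/10879843212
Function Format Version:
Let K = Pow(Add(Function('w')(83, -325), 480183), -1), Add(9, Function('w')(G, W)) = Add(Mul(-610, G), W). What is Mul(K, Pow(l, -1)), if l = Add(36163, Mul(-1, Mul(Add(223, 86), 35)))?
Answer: Rational(1, 10879843212) ≈ 9.1913e-11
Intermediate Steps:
Function('w')(G, W) = Add(-9, W, Mul(-610, G)) (Function('w')(G, W) = Add(-9, Add(Mul(-610, G), W)) = Add(-9, Add(W, Mul(-610, G))) = Add(-9, W, Mul(-610, G)))
K = Rational(1, 429219) (K = Pow(Add(Add(-9, -325, Mul(-610, 83)), 480183), -1) = Pow(Add(Add(-9, -325, -50630), 480183), -1) = Pow(Add(-50964, 480183), -1) = Pow(429219, -1) = Rational(1, 429219) ≈ 2.3298e-6)
l = 25348 (l = Add(36163, Mul(-1, Mul(309, 35))) = Add(36163, Mul(-1, 10815)) = Add(36163, -10815) = 25348)
Mul(K, Pow(l, -1)) = Mul(Rational(1, 429219), Pow(25348, -1)) = Mul(Rational(1, 429219), Rational(1, 25348)) = Rational(1, 10879843212)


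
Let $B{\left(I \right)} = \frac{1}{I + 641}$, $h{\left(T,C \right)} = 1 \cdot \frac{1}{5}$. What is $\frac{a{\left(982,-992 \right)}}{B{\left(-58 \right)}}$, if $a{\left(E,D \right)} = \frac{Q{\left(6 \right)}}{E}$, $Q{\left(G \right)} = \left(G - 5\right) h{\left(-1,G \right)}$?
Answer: $\frac{583}{4910} \approx 0.11874$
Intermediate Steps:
$h{\left(T,C \right)} = \frac{1}{5}$ ($h{\left(T,C \right)} = 1 \cdot \frac{1}{5} = \frac{1}{5}$)
$Q{\left(G \right)} = -1 + \frac{G}{5}$ ($Q{\left(G \right)} = \left(G - 5\right) \frac{1}{5} = \left(-5 + G\right) \frac{1}{5} = -1 + \frac{G}{5}$)
$B{\left(I \right)} = \frac{1}{641 + I}$
$a{\left(E,D \right)} = \frac{1}{5 E}$ ($a{\left(E,D \right)} = \frac{-1 + \frac{1}{5} \cdot 6}{E} = \frac{-1 + \frac{6}{5}}{E} = \frac{1}{5 E}$)
$\frac{a{\left(982,-992 \right)}}{B{\left(-58 \right)}} = \frac{\frac{1}{5} \cdot \frac{1}{982}}{\frac{1}{641 - 58}} = \frac{\frac{1}{5} \cdot \frac{1}{982}}{\frac{1}{583}} = \frac{\frac{1}{\frac{1}{583}}}{4910} = \frac{1}{4910} \cdot 583 = \frac{583}{4910}$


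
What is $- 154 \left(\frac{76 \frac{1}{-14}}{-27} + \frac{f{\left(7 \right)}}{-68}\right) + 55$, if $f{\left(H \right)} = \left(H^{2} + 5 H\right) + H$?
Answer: $\frac{211255}{918} \approx 230.13$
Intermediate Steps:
$f{\left(H \right)} = H^{2} + 6 H$
$- 154 \left(\frac{76 \frac{1}{-14}}{-27} + \frac{f{\left(7 \right)}}{-68}\right) + 55 = - 154 \left(\frac{76 \frac{1}{-14}}{-27} + \frac{7 \left(6 + 7\right)}{-68}\right) + 55 = - 154 \left(76 \left(- \frac{1}{14}\right) \left(- \frac{1}{27}\right) + 7 \cdot 13 \left(- \frac{1}{68}\right)\right) + 55 = - 154 \left(\left(- \frac{38}{7}\right) \left(- \frac{1}{27}\right) + 91 \left(- \frac{1}{68}\right)\right) + 55 = - 154 \left(\frac{38}{189} - \frac{91}{68}\right) + 55 = \left(-154\right) \left(- \frac{14615}{12852}\right) + 55 = \frac{160765}{918} + 55 = \frac{211255}{918}$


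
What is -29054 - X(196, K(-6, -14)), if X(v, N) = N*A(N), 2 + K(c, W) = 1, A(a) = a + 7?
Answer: -29048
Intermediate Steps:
A(a) = 7 + a
K(c, W) = -1 (K(c, W) = -2 + 1 = -1)
X(v, N) = N*(7 + N)
-29054 - X(196, K(-6, -14)) = -29054 - (-1)*(7 - 1) = -29054 - (-1)*6 = -29054 - 1*(-6) = -29054 + 6 = -29048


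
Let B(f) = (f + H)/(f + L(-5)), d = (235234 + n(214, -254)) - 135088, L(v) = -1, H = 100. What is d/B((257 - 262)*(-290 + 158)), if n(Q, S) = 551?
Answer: 66359323/760 ≈ 87315.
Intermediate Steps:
d = 100697 (d = (235234 + 551) - 135088 = 235785 - 135088 = 100697)
B(f) = (100 + f)/(-1 + f) (B(f) = (f + 100)/(f - 1) = (100 + f)/(-1 + f))
d/B((257 - 262)*(-290 + 158)) = 100697/(((100 + (257 - 262)*(-290 + 158))/(-1 + (257 - 262)*(-290 + 158)))) = 100697/(((100 - 5*(-132))/(-1 - 5*(-132)))) = 100697/(((100 + 660)/(-1 + 660))) = 100697/((760/659)) = 100697/(((1/659)*760)) = 100697/(760/659) = 100697*(659/760) = 66359323/760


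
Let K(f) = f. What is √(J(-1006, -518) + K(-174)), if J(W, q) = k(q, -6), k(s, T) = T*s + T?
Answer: 4*√183 ≈ 54.111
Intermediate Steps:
k(s, T) = T + T*s
J(W, q) = -6 - 6*q (J(W, q) = -6*(1 + q) = -6 - 6*q)
√(J(-1006, -518) + K(-174)) = √((-6 - 6*(-518)) - 174) = √((-6 + 3108) - 174) = √(3102 - 174) = √2928 = 4*√183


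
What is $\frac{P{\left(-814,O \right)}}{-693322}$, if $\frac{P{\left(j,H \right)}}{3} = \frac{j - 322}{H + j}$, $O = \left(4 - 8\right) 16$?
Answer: $- \frac{852}{152184179} \approx -5.5985 \cdot 10^{-6}$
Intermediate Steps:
$O = -64$ ($O = \left(-4\right) 16 = -64$)
$P{\left(j,H \right)} = \frac{3 \left(-322 + j\right)}{H + j}$ ($P{\left(j,H \right)} = 3 \frac{j - 322}{H + j} = 3 \frac{-322 + j}{H + j} = \frac{3 \left(-322 + j\right)}{H + j}$)
$\frac{P{\left(-814,O \right)}}{-693322} = \frac{3 \frac{1}{-64 - 814} \left(-322 - 814\right)}{-693322} = 3 \frac{1}{-878} \left(-1136\right) \left(- \frac{1}{693322}\right) = 3 \left(- \frac{1}{878}\right) \left(-1136\right) \left(- \frac{1}{693322}\right) = \frac{1704}{439} \left(- \frac{1}{693322}\right) = - \frac{852}{152184179}$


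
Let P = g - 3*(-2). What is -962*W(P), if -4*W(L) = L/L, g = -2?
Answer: 481/2 ≈ 240.50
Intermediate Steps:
P = 4 (P = -2 - 3*(-2) = -2 + 6 = 4)
W(L) = -¼ (W(L) = -L/(4*L) = -¼*1 = -¼)
-962*W(P) = -962*(-¼) = 481/2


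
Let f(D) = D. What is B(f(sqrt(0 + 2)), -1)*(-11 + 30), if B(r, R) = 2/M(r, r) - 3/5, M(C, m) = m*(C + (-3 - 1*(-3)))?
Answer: 38/5 ≈ 7.6000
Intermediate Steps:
M(C, m) = C*m (M(C, m) = m*(C + (-3 + 3)) = m*(C + 0) = m*C = C*m)
B(r, R) = -3/5 + 2/r**2 (B(r, R) = 2/((r*r)) - 3/5 = 2/(r**2) - 3*1/5 = 2/r**2 - 3/5 = -3/5 + 2/r**2)
B(f(sqrt(0 + 2)), -1)*(-11 + 30) = (-3/5 + 2/(sqrt(0 + 2))**2)*(-11 + 30) = (-3/5 + 2/(sqrt(2))**2)*19 = (-3/5 + 2*(1/2))*19 = (-3/5 + 1)*19 = (2/5)*19 = 38/5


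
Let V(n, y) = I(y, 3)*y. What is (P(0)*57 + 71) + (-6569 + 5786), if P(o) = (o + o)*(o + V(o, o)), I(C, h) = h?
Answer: -712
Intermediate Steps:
V(n, y) = 3*y
P(o) = 8*o² (P(o) = (o + o)*(o + 3*o) = (2*o)*(4*o) = 8*o²)
(P(0)*57 + 71) + (-6569 + 5786) = ((8*0²)*57 + 71) + (-6569 + 5786) = ((8*0)*57 + 71) - 783 = (0*57 + 71) - 783 = (0 + 71) - 783 = 71 - 783 = -712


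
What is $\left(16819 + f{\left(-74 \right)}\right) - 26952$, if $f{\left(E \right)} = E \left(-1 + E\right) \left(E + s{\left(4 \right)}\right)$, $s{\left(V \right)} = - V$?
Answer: $-443033$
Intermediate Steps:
$f{\left(E \right)} = E \left(-1 + E\right) \left(-4 + E\right)$ ($f{\left(E \right)} = E \left(-1 + E\right) \left(E - 4\right) = E \left(-1 + E\right) \left(-4 + E\right)$)
$\left(16819 + f{\left(-74 \right)}\right) - 26952 = \left(16819 - 74 \left(4 + \left(-74\right)^{2} - -370\right)\right) - 26952 = \left(16819 - 74 \left(4 + 5476 + 370\right)\right) - 26952 = \left(16819 - 432900\right) - 26952 = -416081 - 26952 = -443033$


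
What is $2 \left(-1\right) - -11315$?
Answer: $11313$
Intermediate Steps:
$2 \left(-1\right) - -11315 = -2 + 11315 = 11313$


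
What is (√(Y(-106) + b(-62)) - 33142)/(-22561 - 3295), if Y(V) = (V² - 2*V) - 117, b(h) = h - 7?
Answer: 16571/12928 - √11262/25856 ≈ 1.2777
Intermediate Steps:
b(h) = -7 + h
Y(V) = -117 + V² - 2*V
(√(Y(-106) + b(-62)) - 33142)/(-22561 - 3295) = (√((-117 + (-106)² - 2*(-106)) + (-7 - 62)) - 33142)/(-22561 - 3295) = (√((-117 + 11236 + 212) - 69) - 33142)/(-25856) = (√(11331 - 69) - 33142)*(-1/25856) = (√11262 - 33142)*(-1/25856) = (-33142 + √11262)*(-1/25856) = 16571/12928 - √11262/25856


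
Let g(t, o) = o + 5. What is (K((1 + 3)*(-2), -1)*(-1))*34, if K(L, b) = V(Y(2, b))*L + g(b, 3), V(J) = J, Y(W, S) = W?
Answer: 272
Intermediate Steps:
g(t, o) = 5 + o
K(L, b) = 8 + 2*L (K(L, b) = 2*L + (5 + 3) = 2*L + 8 = 8 + 2*L)
(K((1 + 3)*(-2), -1)*(-1))*34 = ((8 + 2*((1 + 3)*(-2)))*(-1))*34 = ((8 + 2*(4*(-2)))*(-1))*34 = ((8 + 2*(-8))*(-1))*34 = ((8 - 16)*(-1))*34 = -8*(-1)*34 = 8*34 = 272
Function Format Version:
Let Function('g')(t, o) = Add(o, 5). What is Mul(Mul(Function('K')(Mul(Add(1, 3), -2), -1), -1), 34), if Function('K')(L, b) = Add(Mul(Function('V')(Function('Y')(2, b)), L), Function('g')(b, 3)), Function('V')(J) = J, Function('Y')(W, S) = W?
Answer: 272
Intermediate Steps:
Function('g')(t, o) = Add(5, o)
Function('K')(L, b) = Add(8, Mul(2, L)) (Function('K')(L, b) = Add(Mul(2, L), Add(5, 3)) = Add(Mul(2, L), 8) = Add(8, Mul(2, L)))
Mul(Mul(Function('K')(Mul(Add(1, 3), -2), -1), -1), 34) = Mul(Mul(Add(8, Mul(2, Mul(Add(1, 3), -2))), -1), 34) = Mul(Mul(Add(8, Mul(2, Mul(4, -2))), -1), 34) = Mul(Mul(Add(8, Mul(2, -8)), -1), 34) = Mul(Mul(Add(8, -16), -1), 34) = Mul(Mul(-8, -1), 34) = Mul(8, 34) = 272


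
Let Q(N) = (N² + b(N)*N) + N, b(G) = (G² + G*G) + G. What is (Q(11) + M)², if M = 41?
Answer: 8737936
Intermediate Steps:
b(G) = G + 2*G² (b(G) = (G² + G²) + G = 2*G² + G = G + 2*G²)
Q(N) = N + N² + N²*(1 + 2*N) (Q(N) = (N² + (N*(1 + 2*N))*N) + N = (N² + N²*(1 + 2*N)) + N = N + N² + N²*(1 + 2*N))
(Q(11) + M)² = (11*(1 + 11 + 11*(1 + 2*11)) + 41)² = (11*(1 + 11 + 11*(1 + 22)) + 41)² = (11*(1 + 11 + 11*23) + 41)² = (11*(1 + 11 + 253) + 41)² = (11*265 + 41)² = (2915 + 41)² = 2956² = 8737936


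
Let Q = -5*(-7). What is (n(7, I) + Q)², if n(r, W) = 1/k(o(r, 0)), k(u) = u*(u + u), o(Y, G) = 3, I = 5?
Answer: 398161/324 ≈ 1228.9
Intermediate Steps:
k(u) = 2*u² (k(u) = u*(2*u) = 2*u²)
Q = 35
n(r, W) = 1/18 (n(r, W) = 1/(2*3²) = 1/(2*9) = 1/18)
(n(7, I) + Q)² = (1/18 + 35)² = (631/18)² = 398161/324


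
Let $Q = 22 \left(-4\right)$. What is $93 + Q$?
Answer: $5$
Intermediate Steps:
$Q = -88$
$93 + Q = 93 - 88 = 5$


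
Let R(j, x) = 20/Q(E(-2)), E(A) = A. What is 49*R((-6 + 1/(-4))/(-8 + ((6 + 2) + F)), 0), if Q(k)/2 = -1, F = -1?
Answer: -490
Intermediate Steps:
Q(k) = -2 (Q(k) = 2*(-1) = -2)
R(j, x) = -10 (R(j, x) = 20/(-2) = 20*(-½) = -10)
49*R((-6 + 1/(-4))/(-8 + ((6 + 2) + F)), 0) = 49*(-10) = -490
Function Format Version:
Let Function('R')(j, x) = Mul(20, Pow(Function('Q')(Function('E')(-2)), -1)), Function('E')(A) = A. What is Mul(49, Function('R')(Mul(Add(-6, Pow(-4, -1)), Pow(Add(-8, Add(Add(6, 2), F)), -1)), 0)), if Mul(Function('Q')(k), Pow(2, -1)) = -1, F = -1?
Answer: -490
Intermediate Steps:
Function('Q')(k) = -2 (Function('Q')(k) = Mul(2, -1) = -2)
Function('R')(j, x) = -10 (Function('R')(j, x) = Mul(20, Pow(-2, -1)) = Mul(20, Rational(-1, 2)) = -10)
Mul(49, Function('R')(Mul(Add(-6, Pow(-4, -1)), Pow(Add(-8, Add(Add(6, 2), F)), -1)), 0)) = Mul(49, -10) = -490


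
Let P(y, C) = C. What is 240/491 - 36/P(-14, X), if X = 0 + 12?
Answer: -1233/491 ≈ -2.5112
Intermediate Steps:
X = 12
240/491 - 36/P(-14, X) = 240/491 - 36/12 = 240*(1/491) - 36*1/12 = 240/491 - 3 = -1233/491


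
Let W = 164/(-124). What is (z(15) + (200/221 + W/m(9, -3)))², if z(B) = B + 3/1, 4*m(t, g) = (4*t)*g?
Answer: 12292365566209/34216490529 ≈ 359.25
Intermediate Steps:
m(t, g) = g*t (m(t, g) = ((4*t)*g)/4 = (4*g*t)/4 = g*t)
W = -41/31 (W = 164*(-1/124) = -41/31 ≈ -1.3226)
z(B) = 3 + B (z(B) = B + 3*1 = B + 3 = 3 + B)
(z(15) + (200/221 + W/m(9, -3)))² = ((3 + 15) + (200/221 - 41/(31*((-3*9)))))² = (18 + (200*(1/221) - 41/31/(-27)))² = (18 + (200/221 - 41/31*(-1/27)))² = (18 + (200/221 + 41/837))² = (18 + 176461/184977)² = (3506047/184977)² = 12292365566209/34216490529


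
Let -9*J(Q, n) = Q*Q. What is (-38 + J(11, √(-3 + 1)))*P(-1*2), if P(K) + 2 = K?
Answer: 1852/9 ≈ 205.78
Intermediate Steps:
J(Q, n) = -Q²/9 (J(Q, n) = -Q*Q/9 = -Q²/9)
P(K) = -2 + K
(-38 + J(11, √(-3 + 1)))*P(-1*2) = (-38 - ⅑*11²)*(-2 - 1*2) = (-38 - ⅑*121)*(-2 - 2) = (-38 - 121/9)*(-4) = -463/9*(-4) = 1852/9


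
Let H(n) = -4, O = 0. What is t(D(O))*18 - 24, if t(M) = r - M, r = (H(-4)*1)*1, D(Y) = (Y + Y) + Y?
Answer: -96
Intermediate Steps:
D(Y) = 3*Y (D(Y) = 2*Y + Y = 3*Y)
r = -4 (r = -4*1*1 = -4*1 = -4)
t(M) = -4 - M
t(D(O))*18 - 24 = (-4 - 3*0)*18 - 24 = (-4 - 1*0)*18 - 24 = (-4 + 0)*18 - 24 = -4*18 - 24 = -72 - 24 = -96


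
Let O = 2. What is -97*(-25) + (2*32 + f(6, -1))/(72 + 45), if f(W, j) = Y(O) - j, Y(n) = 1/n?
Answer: 567581/234 ≈ 2425.6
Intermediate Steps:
f(W, j) = 1/2 - j
-97*(-25) + (2*32 + f(6, -1))/(72 + 45) = -97*(-25) + (2*32 + (1/2 - 1*(-1)))/(72 + 45) = 2425 + (64 + (1/2 + 1))/117 = 2425 + (64 + 3/2)*(1/117) = 2425 + (131/2)*(1/117) = 2425 + 131/234 = 567581/234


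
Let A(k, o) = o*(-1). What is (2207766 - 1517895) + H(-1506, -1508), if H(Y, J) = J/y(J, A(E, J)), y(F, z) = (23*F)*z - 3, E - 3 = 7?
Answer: 36082650603233/52303475 ≈ 6.8987e+5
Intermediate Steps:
E = 10 (E = 3 + 7 = 10)
A(k, o) = -o
y(F, z) = -3 + 23*F*z (y(F, z) = 23*F*z - 3 = -3 + 23*F*z)
H(Y, J) = J/(-3 - 23*J**2) (H(Y, J) = J/(-3 + 23*J*(-J)) = J/(-3 - 23*J**2))
(2207766 - 1517895) + H(-1506, -1508) = (2207766 - 1517895) - 1508/(-3 - 23*(-1508)**2) = 689871 - 1508/(-3 - 23*2274064) = 689871 - 1508/(-3 - 52303472) = 689871 - 1508/(-52303475) = 689871 - 1508*(-1/52303475) = 689871 + 1508/52303475 = 36082650603233/52303475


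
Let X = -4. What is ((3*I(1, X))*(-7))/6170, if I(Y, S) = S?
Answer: 42/3085 ≈ 0.013614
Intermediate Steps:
((3*I(1, X))*(-7))/6170 = ((3*(-4))*(-7))/6170 = -12*(-7)*(1/6170) = 84*(1/6170) = 42/3085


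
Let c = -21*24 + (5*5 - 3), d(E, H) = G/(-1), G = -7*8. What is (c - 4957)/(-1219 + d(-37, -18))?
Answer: 5439/1163 ≈ 4.6767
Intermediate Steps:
G = -56
d(E, H) = 56 (d(E, H) = -56/(-1) = -56*(-1) = 56)
c = -482 (c = -504 + (25 - 3) = -504 + 22 = -482)
(c - 4957)/(-1219 + d(-37, -18)) = (-482 - 4957)/(-1219 + 56) = -5439/(-1163) = -5439*(-1/1163) = 5439/1163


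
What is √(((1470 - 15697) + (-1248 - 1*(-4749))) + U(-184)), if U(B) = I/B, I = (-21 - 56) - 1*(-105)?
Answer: I*√22696538/46 ≈ 103.57*I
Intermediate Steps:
I = 28 (I = -77 + 105 = 28)
U(B) = 28/B
√(((1470 - 15697) + (-1248 - 1*(-4749))) + U(-184)) = √(((1470 - 15697) + (-1248 - 1*(-4749))) + 28/(-184)) = √((-14227 + (-1248 + 4749)) + 28*(-1/184)) = √((-14227 + 3501) - 7/46) = √(-10726 - 7/46) = √(-493403/46) = I*√22696538/46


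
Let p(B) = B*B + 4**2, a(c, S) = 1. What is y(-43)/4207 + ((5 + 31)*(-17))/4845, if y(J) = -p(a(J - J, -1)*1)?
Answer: -52099/399665 ≈ -0.13036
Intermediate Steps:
p(B) = 16 + B**2 (p(B) = B**2 + 16 = 16 + B**2)
y(J) = -17 (y(J) = -(16 + (1*1)**2) = -(16 + 1**2) = -(16 + 1) = -1*17 = -17)
y(-43)/4207 + ((5 + 31)*(-17))/4845 = -17/4207 + ((5 + 31)*(-17))/4845 = -17*1/4207 + (36*(-17))*(1/4845) = -17/4207 - 612*1/4845 = -17/4207 - 12/95 = -52099/399665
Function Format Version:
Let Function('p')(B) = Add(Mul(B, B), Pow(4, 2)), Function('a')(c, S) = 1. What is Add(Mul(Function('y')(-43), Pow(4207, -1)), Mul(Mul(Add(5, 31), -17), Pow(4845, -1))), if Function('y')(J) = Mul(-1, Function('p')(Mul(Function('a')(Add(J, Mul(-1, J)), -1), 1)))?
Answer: Rational(-52099, 399665) ≈ -0.13036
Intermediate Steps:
Function('p')(B) = Add(16, Pow(B, 2)) (Function('p')(B) = Add(Pow(B, 2), 16) = Add(16, Pow(B, 2)))
Function('y')(J) = -17 (Function('y')(J) = Mul(-1, Add(16, Pow(Mul(1, 1), 2))) = Mul(-1, Add(16, Pow(1, 2))) = Mul(-1, Add(16, 1)) = Mul(-1, 17) = -17)
Add(Mul(Function('y')(-43), Pow(4207, -1)), Mul(Mul(Add(5, 31), -17), Pow(4845, -1))) = Add(Mul(-17, Pow(4207, -1)), Mul(Mul(Add(5, 31), -17), Pow(4845, -1))) = Add(Mul(-17, Rational(1, 4207)), Mul(Mul(36, -17), Rational(1, 4845))) = Add(Rational(-17, 4207), Mul(-612, Rational(1, 4845))) = Add(Rational(-17, 4207), Rational(-12, 95)) = Rational(-52099, 399665)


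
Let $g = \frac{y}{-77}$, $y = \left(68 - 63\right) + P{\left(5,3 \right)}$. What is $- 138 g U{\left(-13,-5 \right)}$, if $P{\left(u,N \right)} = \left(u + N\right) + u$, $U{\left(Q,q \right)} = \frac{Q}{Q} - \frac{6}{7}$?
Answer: $\frac{2484}{539} \approx 4.6085$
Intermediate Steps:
$U{\left(Q,q \right)} = \frac{1}{7}$ ($U{\left(Q,q \right)} = 1 - \frac{6}{7} = \frac{1}{7}$)
$P{\left(u,N \right)} = N + 2 u$ ($P{\left(u,N \right)} = \left(N + u\right) + u = N + 2 u$)
$y = 18$ ($y = \left(68 - 63\right) + \left(3 + 2 \cdot 5\right) = 5 + \left(3 + 10\right) = 5 + 13 = 18$)
$g = - \frac{18}{77}$ ($g = \frac{18}{-77} = 18 \left(- \frac{1}{77}\right) = - \frac{18}{77} \approx -0.23377$)
$- 138 g U{\left(-13,-5 \right)} = \left(-138\right) \left(- \frac{18}{77}\right) \frac{1}{7} = \frac{2484}{77} \cdot \frac{1}{7} = \frac{2484}{539}$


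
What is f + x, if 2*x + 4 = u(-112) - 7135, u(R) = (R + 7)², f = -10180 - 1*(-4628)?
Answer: -3609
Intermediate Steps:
f = -5552 (f = -10180 + 4628 = -5552)
u(R) = (7 + R)²
x = 1943 (x = -2 + ((7 - 112)² - 7135)/2 = -2 + ((-105)² - 7135)/2 = -2 + (11025 - 7135)/2 = -2 + (½)*3890 = -2 + 1945 = 1943)
f + x = -5552 + 1943 = -3609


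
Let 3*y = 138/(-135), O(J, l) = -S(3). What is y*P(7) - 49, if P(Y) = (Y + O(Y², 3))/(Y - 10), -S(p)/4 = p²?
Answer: -17867/405 ≈ -44.116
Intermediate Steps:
S(p) = -4*p²
O(J, l) = 36 (O(J, l) = -(-4)*3² = -(-4)*9 = -1*(-36) = 36)
P(Y) = (36 + Y)/(-10 + Y) (P(Y) = (Y + 36)/(Y - 10) = (36 + Y)/(-10 + Y))
y = -46/135 (y = (138/(-135))/3 = (138*(-1/135))/3 = (⅓)*(-46/45) = -46/135 ≈ -0.34074)
y*P(7) - 49 = -46*(36 + 7)/(135*(-10 + 7)) - 49 = -46*43/(135*(-3)) - 49 = -(-46)*43/405 - 49 = -46/135*(-43/3) - 49 = 1978/405 - 49 = -17867/405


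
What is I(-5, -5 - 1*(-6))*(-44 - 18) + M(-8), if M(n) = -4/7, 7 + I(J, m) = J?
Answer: 5204/7 ≈ 743.43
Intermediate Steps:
I(J, m) = -7 + J
M(n) = -4/7 (M(n) = -4*⅐ = -4/7)
I(-5, -5 - 1*(-6))*(-44 - 18) + M(-8) = (-7 - 5)*(-44 - 18) - 4/7 = -12*(-62) - 4/7 = 744 - 4/7 = 5204/7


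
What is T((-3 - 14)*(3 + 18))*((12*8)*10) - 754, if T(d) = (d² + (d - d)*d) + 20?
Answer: 122369486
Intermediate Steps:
T(d) = 20 + d² (T(d) = (d² + 0*d) + 20 = (d² + 0) + 20 = d² + 20 = 20 + d²)
T((-3 - 14)*(3 + 18))*((12*8)*10) - 754 = (20 + ((-3 - 14)*(3 + 18))²)*((12*8)*10) - 754 = (20 + (-17*21)²)*(96*10) - 754 = (20 + (-357)²)*960 - 754 = (20 + 127449)*960 - 754 = 127469*960 - 754 = 122370240 - 754 = 122369486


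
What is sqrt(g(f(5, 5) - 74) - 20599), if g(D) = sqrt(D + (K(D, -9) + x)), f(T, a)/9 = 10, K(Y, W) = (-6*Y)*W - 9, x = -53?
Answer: sqrt(-20599 + sqrt(818)) ≈ 143.42*I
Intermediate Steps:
K(Y, W) = -9 - 6*W*Y (K(Y, W) = -6*W*Y - 9 = -9 - 6*W*Y)
f(T, a) = 90 (f(T, a) = 9*10 = 90)
g(D) = sqrt(-62 + 55*D) (g(D) = sqrt(D + ((-9 - 6*(-9)*D) - 53)) = sqrt(D + ((-9 + 54*D) - 53)) = sqrt(D + (-62 + 54*D)) = sqrt(-62 + 55*D))
sqrt(g(f(5, 5) - 74) - 20599) = sqrt(sqrt(-62 + 55*(90 - 74)) - 20599) = sqrt(sqrt(-62 + 55*16) - 20599) = sqrt(sqrt(-62 + 880) - 20599) = sqrt(sqrt(818) - 20599) = sqrt(-20599 + sqrt(818))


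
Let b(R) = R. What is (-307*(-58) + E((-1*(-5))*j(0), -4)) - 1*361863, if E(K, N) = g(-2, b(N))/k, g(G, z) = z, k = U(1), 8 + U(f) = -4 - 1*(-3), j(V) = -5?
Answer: -3096509/9 ≈ -3.4406e+5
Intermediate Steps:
U(f) = -9 (U(f) = -8 + (-4 - 1*(-3)) = -8 + (-4 + 3) = -8 - 1 = -9)
k = -9
E(K, N) = -N/9 (E(K, N) = N/(-9) = N*(-1/9) = -N/9)
(-307*(-58) + E((-1*(-5))*j(0), -4)) - 1*361863 = (-307*(-58) - 1/9*(-4)) - 1*361863 = (17806 + 4/9) - 361863 = 160258/9 - 361863 = -3096509/9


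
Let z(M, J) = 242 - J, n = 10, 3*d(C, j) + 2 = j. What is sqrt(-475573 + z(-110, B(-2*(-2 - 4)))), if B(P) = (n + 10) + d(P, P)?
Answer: I*sqrt(4278189)/3 ≈ 689.46*I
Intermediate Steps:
d(C, j) = -2/3 + j/3
B(P) = 58/3 + P/3 (B(P) = (10 + 10) + (-2/3 + P/3) = 20 + (-2/3 + P/3) = 58/3 + P/3)
sqrt(-475573 + z(-110, B(-2*(-2 - 4)))) = sqrt(-475573 + (242 - (58/3 + (-2*(-2 - 4))/3))) = sqrt(-475573 + (242 - (58/3 + (-2*(-6))/3))) = sqrt(-475573 + (242 - (58/3 + (1/3)*12))) = sqrt(-475573 + (242 - (58/3 + 4))) = sqrt(-475573 + (242 - 1*70/3)) = sqrt(-475573 + (242 - 70/3)) = sqrt(-475573 + 656/3) = sqrt(-1426063/3) = I*sqrt(4278189)/3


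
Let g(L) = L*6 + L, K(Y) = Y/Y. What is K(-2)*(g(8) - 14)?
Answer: 42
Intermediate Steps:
K(Y) = 1
g(L) = 7*L (g(L) = 6*L + L = 7*L)
K(-2)*(g(8) - 14) = 1*(7*8 - 14) = 1*(56 - 14) = 1*42 = 42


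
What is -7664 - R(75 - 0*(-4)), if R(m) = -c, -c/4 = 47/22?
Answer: -84398/11 ≈ -7672.5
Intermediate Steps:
c = -94/11 (c = -188/22 = -4*47/22 = -94/11 ≈ -8.5455)
R(m) = 94/11 (R(m) = -1*(-94/11) = 94/11)
-7664 - R(75 - 0*(-4)) = -7664 - 1*94/11 = -7664 - 94/11 = -84398/11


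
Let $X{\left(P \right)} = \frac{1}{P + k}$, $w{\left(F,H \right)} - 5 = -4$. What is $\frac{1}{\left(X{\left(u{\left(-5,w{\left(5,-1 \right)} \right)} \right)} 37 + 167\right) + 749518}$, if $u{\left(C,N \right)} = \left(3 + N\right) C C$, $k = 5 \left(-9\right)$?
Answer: $\frac{55}{41232712} \approx 1.3339 \cdot 10^{-6}$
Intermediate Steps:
$k = -45$
$w{\left(F,H \right)} = 1$ ($w{\left(F,H \right)} = 5 - 4 = 1$)
$u{\left(C,N \right)} = C^{2} \left(3 + N\right)$ ($u{\left(C,N \right)} = \left(3 + N\right) C^{2} = C^{2} \left(3 + N\right)$)
$X{\left(P \right)} = \frac{1}{-45 + P}$ ($X{\left(P \right)} = \frac{1}{P - 45} = \frac{1}{-45 + P}$)
$\frac{1}{\left(X{\left(u{\left(-5,w{\left(5,-1 \right)} \right)} \right)} 37 + 167\right) + 749518} = \frac{1}{\left(\frac{1}{-45 + \left(-5\right)^{2} \left(3 + 1\right)} 37 + 167\right) + 749518} = \frac{1}{\left(\frac{1}{-45 + 25 \cdot 4} \cdot 37 + 167\right) + 749518} = \frac{1}{\left(\frac{1}{-45 + 100} \cdot 37 + 167\right) + 749518} = \frac{1}{\left(\frac{1}{55} \cdot 37 + 167\right) + 749518} = \frac{1}{\left(\frac{37}{55} + 167\right) + 749518} = \frac{1}{\frac{9222}{55} + 749518} = \frac{1}{\frac{41232712}{55}} = \frac{55}{41232712}$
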